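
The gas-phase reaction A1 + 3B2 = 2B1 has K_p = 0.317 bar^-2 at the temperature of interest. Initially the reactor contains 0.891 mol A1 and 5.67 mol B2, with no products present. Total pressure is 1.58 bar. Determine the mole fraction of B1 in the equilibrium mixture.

Let X = conversion of A1 (basis 0.891 mol A1); extent of reaction ξ = 0.891X.
Mole table: n_A1 = 0.891 − 0.891X; n_B2 = 5.67 − 2.67X; n_B1 = 1.78X.
n_T = Σnᵢ = 6.56 − 1.78X.
Mole fractions y_i = n_i/n_T; K_p = p_B1^2 / (p_A1 p_B2^3) with p_i = y_i·P.
This yields a degree-4 equation in X; solving on (0,1), X = 0.516.
Then n_B1 = 0.92, n_T = 5.64, so y_B1 = 0.163.

y_B1 = 0.163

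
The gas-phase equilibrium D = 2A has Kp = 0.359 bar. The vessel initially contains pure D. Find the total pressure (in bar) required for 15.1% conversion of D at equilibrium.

P = 3.85 bar

Basis: 1 mol D initially; let X = conversion of D. Extent ξ = X.
Species balance: n_D = 1 − X; n_A = 2X.
Summing: n_T = 1 + X.
Kp = p_A^2 / (p_D) with p_i = (n_i/n_T)·P.
At X = 0.151: the mole-fraction product g(X) = Π y_i^ν_i = 0.09333. Since Kp = g(X)·P^{1}, P = (Kp/g)^(1/1) = (0.359/0.09333)^(1/1) = 3.85 bar.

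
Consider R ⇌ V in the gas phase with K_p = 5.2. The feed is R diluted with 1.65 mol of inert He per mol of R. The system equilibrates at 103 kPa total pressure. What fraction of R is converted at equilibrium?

X = 0.839

Take 1 mol R as basis and let X be its fractional conversion, so ξ = X.
Moles: n_R = 1 − X; n_V = X; n_I = 1.65 (inert).
Total moles n_T = 2.65 (Δν = 0, constant).
y_i = n_i/n_T, p_i = y_i·P. K_p = p_V / (p_R).
Equating to 5.2 and solving on 0 < X < 1: X = 0.839.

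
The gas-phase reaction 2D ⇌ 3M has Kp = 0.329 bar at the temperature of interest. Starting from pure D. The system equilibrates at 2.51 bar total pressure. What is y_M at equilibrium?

y_M = 0.372

Basis: 1 mol D initially; let X = conversion of D. Extent ξ = 0.5X.
Moles: n_D = 1 − X; n_M = 1.5X.
n_T = Σnᵢ = 1 + 0.5X.
Mole fractions y_i = n_i/n_T; Kp = p_M^3 / (p_D^2) with p_i = y_i·P.
This yields a degree-3 equation in X; solving on (0,1), X = 0.283.
Then n_M = 0.425, n_T = 1.14, so y_M = 0.372.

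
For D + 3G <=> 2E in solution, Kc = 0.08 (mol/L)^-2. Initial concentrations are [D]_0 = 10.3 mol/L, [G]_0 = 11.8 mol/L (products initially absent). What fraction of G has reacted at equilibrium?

Let X = conversion of G; extent ξ = 11.8X/3 mol/L.
Concentrations: [D] = 10.3 − 3.93X; [G] = 11.8 − 11.8X; [E] = 7.87X.
Kc = [E]^2 / ([D] [G]^3).
Solving Kc = 0.08 for X ∈ (0,1): X = 0.691.

X = 0.691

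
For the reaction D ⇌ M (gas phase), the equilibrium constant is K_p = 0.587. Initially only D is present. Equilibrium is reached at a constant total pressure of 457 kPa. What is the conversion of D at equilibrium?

X = 0.370

Let X = conversion of D (basis 1 mol D); extent of reaction ξ = X.
Mole table: n_D = 1 − X; n_M = X.
Since Δν = 0, n_T = 1 throughout.
Mole fractions y_i = n_i/n_T; K_p = p_M / (p_D) with p_i = y_i·P.
Equating to 0.587 and solving on 0 < X < 1: X = 0.370.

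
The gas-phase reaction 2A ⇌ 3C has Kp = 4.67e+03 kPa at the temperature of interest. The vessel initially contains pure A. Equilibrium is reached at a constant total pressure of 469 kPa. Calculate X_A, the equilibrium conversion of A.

Take 1 mol A as basis and let X be its fractional conversion, so ξ = 0.5X.
At extent ξ: n_A = 1 − X; n_C = 1.5X.
n_T = Σnᵢ = 1 + 0.5X.
y_i = n_i/n_T, p_i = y_i·P. Kp = p_C^3 / (p_A^2).
Substituting and setting equal to 4.67e+03 kPa gives a polynomial in X; the root in (0,1) is X = 0.704.

X = 0.704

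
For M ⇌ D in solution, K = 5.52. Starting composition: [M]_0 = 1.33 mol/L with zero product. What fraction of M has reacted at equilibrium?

Let X = conversion of M; extent ξ = 1.33·X mol/L.
Concentrations: [M] = 1.33 − 1.33X; [D] = 1.33X.
K = [D] / ([M]).
Setting equal to 5.52 and solving for X on (0,1) gives X = 0.847.

X = 0.847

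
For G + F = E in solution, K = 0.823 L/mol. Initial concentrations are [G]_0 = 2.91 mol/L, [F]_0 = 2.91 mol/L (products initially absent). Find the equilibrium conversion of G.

Let X = conversion of G; extent ξ = 2.91·X mol/L.
Concentrations: [G] = 2.91 − 2.91X; [F] = 2.91 − 2.91X; [E] = 2.91X.
K = [E] / ([G] [F]).
Equating to 0.823 L/mol: the physical root is X = 0.530.

X = 0.530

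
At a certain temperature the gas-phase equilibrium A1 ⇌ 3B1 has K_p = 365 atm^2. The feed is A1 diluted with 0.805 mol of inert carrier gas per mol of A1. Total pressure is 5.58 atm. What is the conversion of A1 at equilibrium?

Basis: 1 mol A1 initially; let X = conversion of A1. Extent ξ = X.
Species balance: n_A1 = 1 − X; n_B1 = 3X; n_I = 0.805 (inert).
Summing: n_T = 1.81 + 2X.
y_i = n_i/n_T, p_i = y_i·P. K_p = p_B1^3 / (p_A1).
Setting this equal to 365 atm^2 and taking the physical root (0 < X < 1) gives X = 0.877.

X = 0.877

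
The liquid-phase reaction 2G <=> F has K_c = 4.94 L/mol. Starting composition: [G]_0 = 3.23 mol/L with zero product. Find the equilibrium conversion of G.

Let X = conversion of G; extent ξ = 3.23X/2 mol/L.
Concentrations: [G] = 3.23 − 3.23X; [F] = 1.61X.
K_c = [F] / ([G]^2).
Solving K_c = 4.94 for X ∈ (0,1): X = 0.838.

X = 0.838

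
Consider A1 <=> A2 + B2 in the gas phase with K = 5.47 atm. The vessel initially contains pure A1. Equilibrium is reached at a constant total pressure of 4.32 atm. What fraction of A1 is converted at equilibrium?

Take 1 mol A1 as basis and let X be its fractional conversion, so ξ = X.
Mole table: n_A1 = 1 − X; n_A2 = X; n_B2 = X.
Summing: n_T = 1 + X.
Mole fractions y_i = n_i/n_T; K = p_A2 p_B2 / (p_A1) with p_i = y_i·P.
Setting this equal to 5.47 atm and taking the physical root (0 < X < 1) gives X = 0.747.

X = 0.747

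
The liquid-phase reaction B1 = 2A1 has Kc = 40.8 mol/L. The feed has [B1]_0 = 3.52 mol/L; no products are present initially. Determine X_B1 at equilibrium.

Let X = conversion of B1; extent ξ = 3.52·X mol/L.
Concentrations: [B1] = 3.52 − 3.52X; [A1] = 7.04X.
Kc = [A1]^2 / ([B1]).
Setting equal to 40.8 and solving for X on (0,1) gives X = 0.787.

X = 0.787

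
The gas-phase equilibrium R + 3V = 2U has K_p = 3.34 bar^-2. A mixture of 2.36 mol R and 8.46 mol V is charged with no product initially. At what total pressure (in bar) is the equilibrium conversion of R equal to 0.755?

P = 3.39 bar

Take 2.36 mol R as basis and let X be its fractional conversion, so ξ = 2.36X.
Mole table: n_R = 2.36 − 2.36X; n_V = 8.46 − 7.08X; n_U = 4.72X.
Summing: n_T = 10.8 − 4.72X.
K_p = p_U^2 / (p_R p_V^3) with p_i = (n_i/n_T)·P.
At X = 0.755: the mole-fraction product g(X) = Π y_i^ν_i = 38.28. Since K_p = g(X)·P^{-2}, P = (g/K_p)^(1/2) = (38.28/3.34)^(1/2) = 3.39 bar.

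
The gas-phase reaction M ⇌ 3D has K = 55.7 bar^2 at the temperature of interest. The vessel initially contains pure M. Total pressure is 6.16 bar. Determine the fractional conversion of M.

X = 0.477

Take 1 mol M as basis and let X be its fractional conversion, so ξ = X.
At extent ξ: n_M = 1 − X; n_D = 3X.
n_T = Σnᵢ = 1 + 2X.
Mole fractions y_i = n_i/n_T; K = p_D^3 / (p_M) with p_i = y_i·P.
Equating to 55.7 bar^2 and solving on 0 < X < 1: X = 0.477.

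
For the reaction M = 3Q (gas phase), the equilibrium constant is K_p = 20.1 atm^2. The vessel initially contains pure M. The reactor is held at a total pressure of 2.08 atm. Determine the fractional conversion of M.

Take 1 mol M as basis and let X be its fractional conversion, so ξ = X.
Moles: n_M = 1 − X; n_Q = 3X.
n_T = Σnᵢ = 1 + 2X.
y_i = n_i/n_T, p_i = y_i·P. K_p = p_Q^3 / (p_M).
Setting this equal to 20.1 atm^2 and taking the physical root (0 < X < 1) gives X = 0.676.

X = 0.676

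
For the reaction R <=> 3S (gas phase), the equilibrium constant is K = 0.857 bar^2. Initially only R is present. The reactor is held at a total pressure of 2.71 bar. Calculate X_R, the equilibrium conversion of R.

X = 0.188

Take 1 mol R as basis and let X be its fractional conversion, so ξ = X.
Species balance: n_R = 1 − X; n_S = 3X.
Total moles n_T = 1 + 2X.
y_i = n_i/n_T, p_i = y_i·P. K = p_S^3 / (p_R).
This yields a degree-3 equation in X; solving on (0,1), X = 0.188.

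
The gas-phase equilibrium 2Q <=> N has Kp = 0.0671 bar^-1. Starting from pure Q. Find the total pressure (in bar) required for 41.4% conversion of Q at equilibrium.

P = 7.12 bar

Basis: 1 mol Q initially; let X = conversion of Q. Extent ξ = 0.5X.
Mole table: n_Q = 1 − X; n_N = 0.5X.
Total moles n_T = 1 − 0.5X.
Kp = p_N / (p_Q^2) with p_i = (n_i/n_T)·P.
At X = 0.414: the mole-fraction product g(X) = Π y_i^ν_i = 0.478. Since Kp = g(X)·P^{-1}, P = (g/Kp)^(1/1) = (0.478/0.0671)^(1/1) = 7.12 bar.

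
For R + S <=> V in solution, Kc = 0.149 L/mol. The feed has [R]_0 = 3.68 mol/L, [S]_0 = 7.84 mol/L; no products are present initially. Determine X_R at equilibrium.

X = 0.476

Let X = conversion of R; extent ξ = 3.68·X mol/L.
Concentrations: [R] = 3.68 − 3.68X; [S] = 7.84 − 3.68X; [V] = 3.68X.
Kc = [V] / ([R] [S]).
This equals 0.149 at X = 0.476 (the root in 0 < X < 1).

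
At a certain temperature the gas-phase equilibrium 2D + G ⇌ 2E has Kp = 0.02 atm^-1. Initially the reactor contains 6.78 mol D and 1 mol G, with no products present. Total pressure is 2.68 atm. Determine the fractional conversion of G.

Take 1 mol G as basis and let X be its fractional conversion, so ξ = X.
Mole table: n_D = 6.78 − 2X; n_G = 1 − X; n_E = 2X.
Summing: n_T = 7.78 − X.
With p_i = (n_i/n_T)P, Kp = p_E^2 / (p_D^2 p_G).
Substituting and setting equal to 0.02 atm^-1 gives a polynomial in X; the root in (0,1) is X = 0.233.

X = 0.233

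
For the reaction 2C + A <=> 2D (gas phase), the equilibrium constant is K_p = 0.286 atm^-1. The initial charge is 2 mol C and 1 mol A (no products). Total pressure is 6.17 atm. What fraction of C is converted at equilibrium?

X = 0.391

Take 2 mol C as basis and let X be its fractional conversion, so ξ = X.
Moles: n_C = 2 − 2X; n_A = 1 − X; n_D = 2X.
Total moles n_T = 3 − X.
With p_i = (n_i/n_T)P, K_p = p_D^2 / (p_C^2 p_A).
Setting this equal to 0.286 atm^-1 and taking the physical root (0 < X < 1) gives X = 0.391.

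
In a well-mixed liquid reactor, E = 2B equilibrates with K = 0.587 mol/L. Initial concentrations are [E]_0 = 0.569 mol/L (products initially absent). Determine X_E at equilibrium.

Let X = conversion of E; extent ξ = 0.569·X mol/L.
Concentrations: [E] = 0.569 − 0.569X; [B] = 1.14X.
K = [B]^2 / ([E]).
Setting equal to 0.587 and solving for X on (0,1) gives X = 0.395.

X = 0.395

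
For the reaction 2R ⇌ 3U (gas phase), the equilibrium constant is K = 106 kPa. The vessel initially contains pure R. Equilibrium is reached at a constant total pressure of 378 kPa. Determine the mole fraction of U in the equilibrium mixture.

y_U = 0.443

Let X = conversion of R (basis 1 mol R); extent of reaction ξ = 0.5X.
Moles: n_R = 1 − X; n_U = 1.5X.
Total moles n_T = 1 + 0.5X.
With p_i = (n_i/n_T)P, K = p_U^3 / (p_R^2).
This yields a degree-3 equation in X; solving on (0,1), X = 0.347.
Then n_U = 0.52, n_T = 1.17, so y_U = 0.443.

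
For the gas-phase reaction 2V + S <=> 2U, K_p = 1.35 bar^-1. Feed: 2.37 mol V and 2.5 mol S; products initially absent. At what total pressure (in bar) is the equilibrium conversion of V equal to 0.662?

P = 6.77 bar

Basis: 2.37 mol V initially; let X = conversion of V. Extent ξ = 1.19X.
Species balance: n_V = 2.37 − 2.37X; n_S = 2.5 − 1.19X; n_U = 2.37X.
Total moles n_T = 4.87 − 1.19X.
K_p = p_U^2 / (p_V^2 p_S) with p_i = (n_i/n_T)·P.
At X = 0.662: the mole-fraction product g(X) = Π y_i^ν_i = 9.136. Since K_p = g(X)·P^{-1}, P = (g/K_p)^(1/1) = (9.136/1.35)^(1/1) = 6.77 bar.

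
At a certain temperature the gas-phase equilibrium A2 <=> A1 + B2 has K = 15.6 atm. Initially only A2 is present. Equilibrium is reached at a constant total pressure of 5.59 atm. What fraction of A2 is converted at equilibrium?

X = 0.858

Take 1 mol A2 as basis and let X be its fractional conversion, so ξ = X.
Moles: n_A2 = 1 − X; n_A1 = X; n_B2 = X.
Summing: n_T = 1 + X.
With p_i = (n_i/n_T)P, K = p_A1 p_B2 / (p_A2).
Equating to 15.6 atm and solving on 0 < X < 1: X = 0.858.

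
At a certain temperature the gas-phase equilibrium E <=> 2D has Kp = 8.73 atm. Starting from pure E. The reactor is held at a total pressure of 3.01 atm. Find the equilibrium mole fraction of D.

Basis: 1 mol E initially; let X = conversion of E. Extent ξ = X.
Species balance: n_E = 1 − X; n_D = 2X.
Total moles n_T = 1 + X.
y_i = n_i/n_T, p_i = y_i·P. Kp = p_D^2 / (p_E).
Equating to 8.73 atm and solving on 0 < X < 1: X = 0.648.
Then n_D = 1.3, n_T = 1.65, so y_D = 0.787.

y_D = 0.787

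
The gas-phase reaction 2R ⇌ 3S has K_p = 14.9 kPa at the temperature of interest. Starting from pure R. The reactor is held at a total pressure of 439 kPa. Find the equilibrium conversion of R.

Basis: 1 mol R initially; let X = conversion of R. Extent ξ = 0.5X.
At extent ξ: n_R = 1 − X; n_S = 1.5X.
Summing: n_T = 1 + 0.5X.
y_i = n_i/n_T, p_i = y_i·P. K_p = p_S^3 / (p_R^2).
Equating to 14.9 kPa and solving on 0 < X < 1: X = 0.193.

X = 0.193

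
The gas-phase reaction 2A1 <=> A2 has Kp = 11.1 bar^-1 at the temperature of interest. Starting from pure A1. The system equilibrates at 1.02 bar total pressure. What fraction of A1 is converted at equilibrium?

X = 0.853

Basis: 1 mol A1 initially; let X = conversion of A1. Extent ξ = 0.5X.
Mole table: n_A1 = 1 − X; n_A2 = 0.5X.
n_T = Σnᵢ = 1 − 0.5X.
With p_i = (n_i/n_T)P, Kp = p_A2 / (p_A1^2).
Setting this equal to 11.1 bar^-1 and taking the physical root (0 < X < 1) gives X = 0.853.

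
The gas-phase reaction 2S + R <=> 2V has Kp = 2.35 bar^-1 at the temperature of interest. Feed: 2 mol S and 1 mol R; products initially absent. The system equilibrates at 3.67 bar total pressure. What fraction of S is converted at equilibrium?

Take 2 mol S as basis and let X be its fractional conversion, so ξ = X.
Species balance: n_S = 2 − 2X; n_R = 1 − X; n_V = 2X.
Summing: n_T = 3 − X.
y_i = n_i/n_T, p_i = y_i·P. Kp = p_V^2 / (p_S^2 p_R).
This yields a degree-3 equation in X; solving on (0,1), X = 0.556.

X = 0.556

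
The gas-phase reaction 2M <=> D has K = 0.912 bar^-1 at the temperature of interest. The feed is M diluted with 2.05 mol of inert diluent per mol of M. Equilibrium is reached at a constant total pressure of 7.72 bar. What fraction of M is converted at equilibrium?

Basis: 1 mol M initially; let X = conversion of M. Extent ξ = 0.5X.
Species balance: n_M = 1 − X; n_D = 0.5X; n_I = 2.05 (inert).
Summing: n_T = 3.05 − 0.5X.
With p_i = (n_i/n_T)P, K = p_D / (p_M^2).
Substituting and setting equal to 0.912 bar^-1 gives a polynomial in X; the root in (0,1) is X = 0.646.

X = 0.646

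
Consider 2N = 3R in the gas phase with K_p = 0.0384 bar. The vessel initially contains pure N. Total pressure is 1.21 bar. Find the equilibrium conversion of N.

Take 1 mol N as basis and let X be its fractional conversion, so ξ = 0.5X.
At extent ξ: n_N = 1 − X; n_R = 1.5X.
n_T = Σnᵢ = 1 + 0.5X.
y_i = n_i/n_T, p_i = y_i·P. K_p = p_R^3 / (p_N^2).
Substituting and setting equal to 0.0384 bar gives a polynomial in X; the root in (0,1) is X = 0.189.

X = 0.189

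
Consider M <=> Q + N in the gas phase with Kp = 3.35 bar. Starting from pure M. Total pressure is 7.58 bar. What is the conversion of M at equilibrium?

Basis: 1 mol M initially; let X = conversion of M. Extent ξ = X.
At extent ξ: n_M = 1 − X; n_Q = X; n_N = X.
Summing: n_T = 1 + X.
With p_i = (n_i/n_T)P, Kp = p_Q p_N / (p_M).
Setting this equal to 3.35 bar and taking the physical root (0 < X < 1) gives X = 0.554.

X = 0.554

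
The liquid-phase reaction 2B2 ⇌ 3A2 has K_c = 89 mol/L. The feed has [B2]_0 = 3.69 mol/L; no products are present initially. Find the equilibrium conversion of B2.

Let X = conversion of B2; extent ξ = 3.69X/2 mol/L.
Concentrations: [B2] = 3.69 − 3.69X; [A2] = 5.54X.
K_c = [A2]^3 / ([B2]^2).
Equating to 89 mol/L: the physical root is X = 0.755.

X = 0.755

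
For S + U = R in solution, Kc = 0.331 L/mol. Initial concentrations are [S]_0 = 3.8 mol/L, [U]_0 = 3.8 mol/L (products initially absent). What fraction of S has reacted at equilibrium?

Let X = conversion of S; extent ξ = 3.8·X mol/L.
Concentrations: [S] = 3.8 − 3.8X; [U] = 3.8 − 3.8X; [R] = 3.8X.
Kc = [R] / ([S] [U]).
Setting equal to 0.331 and solving for X on (0,1) gives X = 0.421.

X = 0.421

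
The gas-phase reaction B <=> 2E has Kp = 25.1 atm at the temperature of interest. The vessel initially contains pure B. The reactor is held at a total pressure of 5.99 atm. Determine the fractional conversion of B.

Let X = conversion of B (basis 1 mol B); extent of reaction ξ = X.
Species balance: n_B = 1 − X; n_E = 2X.
Summing: n_T = 1 + X.
Mole fractions y_i = n_i/n_T; Kp = p_E^2 / (p_B) with p_i = y_i·P.
This yields a degree-2 equation in X; solving on (0,1), X = 0.715.

X = 0.715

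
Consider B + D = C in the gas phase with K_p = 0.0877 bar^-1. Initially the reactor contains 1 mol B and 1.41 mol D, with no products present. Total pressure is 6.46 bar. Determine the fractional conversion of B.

Take 1 mol B as basis and let X be its fractional conversion, so ξ = X.
Species balance: n_B = 1 − X; n_D = 1.41 − X; n_C = X.
Total moles n_T = 2.41 − X.
Mole fractions y_i = n_i/n_T; K_p = p_C / (p_B p_D) with p_i = y_i·P.
Setting this equal to 0.0877 bar^-1 and taking the physical root (0 < X < 1) gives X = 0.234.

X = 0.234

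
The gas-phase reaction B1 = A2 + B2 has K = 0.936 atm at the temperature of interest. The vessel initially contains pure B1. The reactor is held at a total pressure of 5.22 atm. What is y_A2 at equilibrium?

y_A2 = 0.281

Take 1 mol B1 as basis and let X be its fractional conversion, so ξ = X.
At extent ξ: n_B1 = 1 − X; n_A2 = X; n_B2 = X.
Summing: n_T = 1 + X.
y_i = n_i/n_T, p_i = y_i·P. K = p_A2 p_B2 / (p_B1).
Substituting and setting equal to 0.936 atm gives a polynomial in X; the root in (0,1) is X = 0.390.
Then n_A2 = 0.39, n_T = 1.39, so y_A2 = 0.281.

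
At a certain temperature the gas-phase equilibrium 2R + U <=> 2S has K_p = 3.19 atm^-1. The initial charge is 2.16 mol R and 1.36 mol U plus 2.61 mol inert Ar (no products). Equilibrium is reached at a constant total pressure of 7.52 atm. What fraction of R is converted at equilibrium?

X = 0.633

Let X = conversion of R (basis 2.16 mol R); extent of reaction ξ = 1.08X.
Mole table: n_R = 2.16 − 2.16X; n_U = 1.36 − 1.08X; n_S = 2.16X; n_I = 2.61 (inert).
n_T = Σnᵢ = 6.13 − 1.08X.
y_i = n_i/n_T, p_i = y_i·P. K_p = p_S^2 / (p_R^2 p_U).
This yields a degree-3 equation in X; solving on (0,1), X = 0.633.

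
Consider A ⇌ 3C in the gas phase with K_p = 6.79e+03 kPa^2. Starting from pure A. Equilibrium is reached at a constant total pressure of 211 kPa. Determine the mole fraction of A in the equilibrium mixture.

Basis: 1 mol A initially; let X = conversion of A. Extent ξ = X.
Moles: n_A = 1 − X; n_C = 3X.
Total moles n_T = 1 + 2X.
Mole fractions y_i = n_i/n_T; K_p = p_C^3 / (p_A) with p_i = y_i·P.
Equating to 6.79e+03 kPa^2 and solving on 0 < X < 1: X = 0.208.
Then n_A = 0.792, n_T = 1.42, so y_A = 0.560.

y_A = 0.560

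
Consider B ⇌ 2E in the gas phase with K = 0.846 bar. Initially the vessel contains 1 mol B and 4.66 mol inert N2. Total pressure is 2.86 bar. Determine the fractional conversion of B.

Take 1 mol B as basis and let X be its fractional conversion, so ξ = X.
Moles: n_B = 1 − X; n_E = 2X; n_I = 4.66 (inert).
Summing: n_T = 5.66 + X.
With p_i = (n_i/n_T)P, K = p_E^2 / (p_B).
Substituting and setting equal to 0.846 bar gives a polynomial in X; the root in (0,1) is X = 0.484.

X = 0.484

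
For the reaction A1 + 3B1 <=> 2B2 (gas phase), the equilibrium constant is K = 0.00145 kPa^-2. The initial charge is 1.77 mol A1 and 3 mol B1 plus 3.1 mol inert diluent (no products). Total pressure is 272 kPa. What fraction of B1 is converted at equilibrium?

Take 3 mol B1 as basis and let X be its fractional conversion, so ξ = X.
At extent ξ: n_A1 = 1.77 − X; n_B1 = 3 − 3X; n_B2 = 2X; n_I = 3.1 (inert).
Summing: n_T = 7.87 − 2X.
With p_i = (n_i/n_T)P, K = p_B2^2 / (p_A1 p_B1^3).
Substituting and setting equal to 0.00145 kPa^-2 gives a polynomial in X; the root in (0,1) is X = 0.701.

X = 0.701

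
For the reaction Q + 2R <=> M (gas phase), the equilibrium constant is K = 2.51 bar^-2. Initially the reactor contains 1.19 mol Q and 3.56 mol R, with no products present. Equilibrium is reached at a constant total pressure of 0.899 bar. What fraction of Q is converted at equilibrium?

Let X = conversion of Q (basis 1.19 mol Q); extent of reaction ξ = 1.19X.
Mole table: n_Q = 1.19 − 1.19X; n_R = 3.56 − 2.38X; n_M = 1.19X.
Total moles n_T = 4.75 − 2.38X.
With p_i = (n_i/n_T)P, K = p_M / (p_Q p_R^2).
Substituting and setting equal to 2.51 bar^-2 gives a polynomial in X; the root in (0,1) is X = 0.477.

X = 0.477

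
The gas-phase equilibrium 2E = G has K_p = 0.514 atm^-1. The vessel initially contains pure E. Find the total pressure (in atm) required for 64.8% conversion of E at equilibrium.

Let X = conversion of E (basis 1 mol E); extent of reaction ξ = 0.5X.
Moles: n_E = 1 − X; n_G = 0.5X.
Summing: n_T = 1 − 0.5X.
K_p = p_G / (p_E^2) with p_i = (n_i/n_T)·P.
At X = 0.648: the mole-fraction product g(X) = Π y_i^ν_i = 1.768. Since K_p = g(X)·P^{-1}, P = (g/K_p)^(1/1) = (1.768/0.514)^(1/1) = 3.44 atm.

P = 3.44 atm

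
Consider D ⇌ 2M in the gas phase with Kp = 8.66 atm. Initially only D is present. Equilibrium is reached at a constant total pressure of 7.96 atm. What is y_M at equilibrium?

Let X = conversion of D (basis 1 mol D); extent of reaction ξ = X.
Mole table: n_D = 1 − X; n_M = 2X.
Summing: n_T = 1 + X.
With p_i = (n_i/n_T)P, Kp = p_M^2 / (p_D).
Equating to 8.66 atm and solving on 0 < X < 1: X = 0.462.
Then n_M = 0.925, n_T = 1.46, so y_M = 0.632.

y_M = 0.632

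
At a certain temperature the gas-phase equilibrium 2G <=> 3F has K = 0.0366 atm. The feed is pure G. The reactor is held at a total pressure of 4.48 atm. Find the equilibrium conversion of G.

X = 0.125

Let X = conversion of G (basis 1 mol G); extent of reaction ξ = 0.5X.
Mole table: n_G = 1 − X; n_F = 1.5X.
Total moles n_T = 1 + 0.5X.
Mole fractions y_i = n_i/n_T; K = p_F^3 / (p_G^2) with p_i = y_i·P.
Equating to 0.0366 atm and solving on 0 < X < 1: X = 0.125.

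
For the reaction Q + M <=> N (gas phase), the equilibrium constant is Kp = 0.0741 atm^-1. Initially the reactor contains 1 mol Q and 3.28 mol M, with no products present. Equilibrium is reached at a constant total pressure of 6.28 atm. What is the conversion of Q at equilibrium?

X = 0.259

Take 1 mol Q as basis and let X be its fractional conversion, so ξ = X.
Species balance: n_Q = 1 − X; n_M = 3.28 − X; n_N = X.
Summing: n_T = 4.28 − X.
With p_i = (n_i/n_T)P, Kp = p_N / (p_Q p_M).
This yields a degree-2 equation in X; solving on (0,1), X = 0.259.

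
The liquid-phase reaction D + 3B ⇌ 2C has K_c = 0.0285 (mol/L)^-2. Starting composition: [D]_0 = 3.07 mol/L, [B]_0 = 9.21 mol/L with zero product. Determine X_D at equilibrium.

Let X = conversion of D; extent ξ = 3.07·X mol/L.
Concentrations: [D] = 3.07 − 3.07X; [B] = 9.21 − 9.21X; [C] = 6.14X.
K_c = [C]^2 / ([D] [B]^3).
Solving K_c = 0.0285 for X ∈ (0,1): X = 0.433.

X = 0.433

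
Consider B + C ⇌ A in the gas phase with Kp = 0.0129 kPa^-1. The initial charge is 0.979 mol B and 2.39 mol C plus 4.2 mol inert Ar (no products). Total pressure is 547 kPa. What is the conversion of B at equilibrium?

X = 0.642

Take 0.979 mol B as basis and let X be its fractional conversion, so ξ = 0.979X.
Species balance: n_B = 0.979 − 0.979X; n_C = 2.39 − 0.979X; n_A = 0.979X; n_I = 4.2 (inert).
Total moles n_T = 7.57 − 0.979X.
Mole fractions y_i = n_i/n_T; Kp = p_A / (p_B p_C) with p_i = y_i·P.
Substituting and setting equal to 0.0129 kPa^-1 gives a polynomial in X; the root in (0,1) is X = 0.642.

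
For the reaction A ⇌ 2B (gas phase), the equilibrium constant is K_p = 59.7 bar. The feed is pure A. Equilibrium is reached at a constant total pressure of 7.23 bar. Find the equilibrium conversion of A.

X = 0.821

Take 1 mol A as basis and let X be its fractional conversion, so ξ = X.
Moles: n_A = 1 − X; n_B = 2X.
Total moles n_T = 1 + X.
Mole fractions y_i = n_i/n_T; K_p = p_B^2 / (p_A) with p_i = y_i·P.
Setting this equal to 59.7 bar and taking the physical root (0 < X < 1) gives X = 0.821.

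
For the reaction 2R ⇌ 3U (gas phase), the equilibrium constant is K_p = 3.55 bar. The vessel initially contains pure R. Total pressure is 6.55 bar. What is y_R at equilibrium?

Take 1 mol R as basis and let X be its fractional conversion, so ξ = 0.5X.
Moles: n_R = 1 − X; n_U = 1.5X.
Total moles n_T = 1 + 0.5X.
Mole fractions y_i = n_i/n_T; K_p = p_U^3 / (p_R^2) with p_i = y_i·P.
Setting this equal to 3.55 bar and taking the physical root (0 < X < 1) gives X = 0.408.
Then n_R = 0.592, n_T = 1.2, so y_R = 0.492.

y_R = 0.492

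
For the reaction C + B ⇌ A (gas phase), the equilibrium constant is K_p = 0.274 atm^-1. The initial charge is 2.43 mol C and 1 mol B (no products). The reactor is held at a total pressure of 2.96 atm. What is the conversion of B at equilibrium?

X = 0.354

Basis: 1 mol B initially; let X = conversion of B. Extent ξ = X.
At extent ξ: n_C = 2.43 − X; n_B = 1 − X; n_A = X.
Summing: n_T = 3.43 − X.
y_i = n_i/n_T, p_i = y_i·P. K_p = p_A / (p_C p_B).
Setting this equal to 0.274 atm^-1 and taking the physical root (0 < X < 1) gives X = 0.354.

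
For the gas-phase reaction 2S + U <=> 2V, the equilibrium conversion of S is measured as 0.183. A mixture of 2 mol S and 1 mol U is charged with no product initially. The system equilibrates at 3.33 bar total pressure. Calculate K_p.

K_p = 0.0519 bar^-1

Take 2 mol S as basis and let X be its fractional conversion, so ξ = X.
Moles: n_S = 2 − 2X; n_U = 1 − X; n_V = 2X.
Total moles n_T = 3 − X.
At X = 0.183: n_S = 1.63, n_U = 0.817, n_V = 0.366, n_T = 2.82.
p_i = (n_i/n_T)·P. K_p = p_V^2 / (p_S^2 p_U) = 0.0519 bar^-1.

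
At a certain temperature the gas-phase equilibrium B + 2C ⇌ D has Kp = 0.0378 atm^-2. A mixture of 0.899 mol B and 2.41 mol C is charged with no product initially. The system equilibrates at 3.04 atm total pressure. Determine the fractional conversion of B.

Let X = conversion of B (basis 0.899 mol B); extent of reaction ξ = 0.899X.
Moles: n_B = 0.899 − 0.899X; n_C = 2.41 − 1.8X; n_D = 0.899X.
Summing: n_T = 3.31 − 1.8X.
With p_i = (n_i/n_T)P, Kp = p_D / (p_B p_C^2).
Equating to 0.0378 atm^-2 and solving on 0 < X < 1: X = 0.148.

X = 0.148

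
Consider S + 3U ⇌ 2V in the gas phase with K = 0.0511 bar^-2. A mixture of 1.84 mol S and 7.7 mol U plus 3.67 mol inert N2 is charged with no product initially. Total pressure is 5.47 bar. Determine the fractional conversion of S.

Take 1.84 mol S as basis and let X be its fractional conversion, so ξ = 1.84X.
Moles: n_S = 1.84 − 1.84X; n_U = 7.7 − 5.52X; n_V = 3.68X; n_I = 3.67 (inert).
Total moles n_T = 13.2 − 3.68X.
With p_i = (n_i/n_T)P, K = p_V^2 / (p_S p_U^3).
Substituting and setting equal to 0.0511 bar^-2 gives a polynomial in X; the root in (0,1) is X = 0.393.

X = 0.393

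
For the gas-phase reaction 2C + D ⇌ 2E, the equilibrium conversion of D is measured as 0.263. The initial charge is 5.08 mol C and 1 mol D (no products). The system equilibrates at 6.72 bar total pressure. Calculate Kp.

Take 1 mol D as basis and let X be its fractional conversion, so ξ = X.
Moles: n_C = 5.08 − 2X; n_D = 1 − X; n_E = 2X.
Total moles n_T = 6.08 − X.
At X = 0.263: n_C = 4.55, n_D = 0.737, n_E = 0.526, n_T = 5.82.
p_i = (n_i/n_T)·P. Kp = p_E^2 / (p_C^2 p_D) = 0.0157 bar^-1.

Kp = 0.0157 bar^-1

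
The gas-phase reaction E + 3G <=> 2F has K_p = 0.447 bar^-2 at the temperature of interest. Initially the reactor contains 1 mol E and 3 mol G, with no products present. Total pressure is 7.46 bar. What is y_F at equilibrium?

Basis: 1 mol E initially; let X = conversion of E. Extent ξ = X.
Mole table: n_E = 1 − X; n_G = 3 − 3X; n_F = 2X.
n_T = Σnᵢ = 4 − 2X.
With p_i = (n_i/n_T)P, K_p = p_F^2 / (p_E p_G^3).
Equating to 0.447 bar^-2 and solving on 0 < X < 1: X = 0.634.
Then n_F = 1.27, n_T = 2.73, so y_F = 0.464.

y_F = 0.464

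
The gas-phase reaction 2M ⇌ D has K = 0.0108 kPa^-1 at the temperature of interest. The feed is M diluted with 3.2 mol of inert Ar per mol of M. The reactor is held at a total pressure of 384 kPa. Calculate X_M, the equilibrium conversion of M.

X = 0.508

Take 1 mol M as basis and let X be its fractional conversion, so ξ = 0.5X.
Species balance: n_M = 1 − X; n_D = 0.5X; n_I = 3.2 (inert).
Summing: n_T = 4.2 − 0.5X.
Mole fractions y_i = n_i/n_T; K = p_D / (p_M^2) with p_i = y_i·P.
Substituting and setting equal to 0.0108 kPa^-1 gives a polynomial in X; the root in (0,1) is X = 0.508.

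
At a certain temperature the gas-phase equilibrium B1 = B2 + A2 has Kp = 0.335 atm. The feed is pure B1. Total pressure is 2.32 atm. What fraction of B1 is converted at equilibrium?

Let X = conversion of B1 (basis 1 mol B1); extent of reaction ξ = X.
Species balance: n_B1 = 1 − X; n_B2 = X; n_A2 = X.
n_T = Σnᵢ = 1 + X.
With p_i = (n_i/n_T)P, Kp = p_B2 p_A2 / (p_B1).
Substituting and setting equal to 0.335 atm gives a polynomial in X; the root in (0,1) is X = 0.355.

X = 0.355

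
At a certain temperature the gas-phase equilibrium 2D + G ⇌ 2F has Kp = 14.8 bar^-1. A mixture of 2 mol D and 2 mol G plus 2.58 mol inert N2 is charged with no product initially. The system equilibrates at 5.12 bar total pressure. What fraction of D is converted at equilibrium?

X = 0.799

Let X = conversion of D (basis 2 mol D); extent of reaction ξ = X.
At extent ξ: n_D = 2 − 2X; n_G = 2 − X; n_F = 2X; n_I = 2.58 (inert).
Summing: n_T = 6.58 − X.
With p_i = (n_i/n_T)P, Kp = p_F^2 / (p_D^2 p_G).
Substituting and setting equal to 14.8 bar^-1 gives a polynomial in X; the root in (0,1) is X = 0.799.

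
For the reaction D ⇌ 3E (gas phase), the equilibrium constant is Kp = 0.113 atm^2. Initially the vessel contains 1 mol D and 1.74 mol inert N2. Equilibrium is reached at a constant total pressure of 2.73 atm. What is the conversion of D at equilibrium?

X = 0.164

Take 1 mol D as basis and let X be its fractional conversion, so ξ = X.
Mole table: n_D = 1 − X; n_E = 3X; n_I = 1.74 (inert).
n_T = Σnᵢ = 2.74 + 2X.
y_i = n_i/n_T, p_i = y_i·P. Kp = p_E^3 / (p_D).
Substituting and setting equal to 0.113 atm^2 gives a polynomial in X; the root in (0,1) is X = 0.164.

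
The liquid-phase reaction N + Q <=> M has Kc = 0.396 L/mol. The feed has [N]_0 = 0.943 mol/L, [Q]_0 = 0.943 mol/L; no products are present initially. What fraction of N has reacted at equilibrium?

X = 0.225

Let X = conversion of N; extent ξ = 0.943·X mol/L.
Concentrations: [N] = 0.943 − 0.943X; [Q] = 0.943 − 0.943X; [M] = 0.943X.
Kc = [M] / ([N] [Q]).
This equals 0.396 at X = 0.225 (the root in 0 < X < 1).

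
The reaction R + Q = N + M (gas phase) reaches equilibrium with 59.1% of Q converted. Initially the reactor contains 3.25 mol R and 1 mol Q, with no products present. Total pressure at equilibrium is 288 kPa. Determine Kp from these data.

Kp = 0.321

Basis: 1 mol Q initially; let X = conversion of Q. Extent ξ = X.
Mole table: n_R = 3.25 − X; n_Q = 1 − X; n_N = X; n_M = X.
Total moles n_T = 4.25 (Δν = 0, constant).
At X = 0.591: n_R = 2.66, n_Q = 0.409, n_N = 0.591, n_M = 0.591, n_T = 4.25.
p_i = (n_i/n_T)·P. Kp = p_N p_M / (p_R p_Q) = 0.321.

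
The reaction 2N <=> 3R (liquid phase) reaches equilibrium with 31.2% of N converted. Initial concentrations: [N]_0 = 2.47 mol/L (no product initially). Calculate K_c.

Let X = conversion of N.
Concentrations: [N] = 2.47 − 2.47X; [R] = 3.71X.
At X = 0.312: [N] = 1.7, [R] = 1.16.
K_c = [R]^3 / ([N]^2) = 0.535 mol/L.

K_c = 0.535 mol/L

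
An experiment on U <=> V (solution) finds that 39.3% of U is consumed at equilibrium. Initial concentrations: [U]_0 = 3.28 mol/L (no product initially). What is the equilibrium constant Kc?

Kc = 0.647

Let X = conversion of U.
Concentrations: [U] = 3.28 − 3.28X; [V] = 3.28X.
At X = 0.393: [U] = 1.99, [V] = 1.29.
Kc = [V] / ([U]) = 0.647.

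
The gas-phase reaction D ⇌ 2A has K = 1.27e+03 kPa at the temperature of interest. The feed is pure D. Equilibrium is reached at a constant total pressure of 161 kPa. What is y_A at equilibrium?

y_A = 0.898

Let X = conversion of D (basis 1 mol D); extent of reaction ξ = X.
Mole table: n_D = 1 − X; n_A = 2X.
Summing: n_T = 1 + X.
With p_i = (n_i/n_T)P, K = p_A^2 / (p_D).
Equating to 1.27e+03 kPa and solving on 0 < X < 1: X = 0.815.
Then n_A = 1.63, n_T = 1.81, so y_A = 0.898.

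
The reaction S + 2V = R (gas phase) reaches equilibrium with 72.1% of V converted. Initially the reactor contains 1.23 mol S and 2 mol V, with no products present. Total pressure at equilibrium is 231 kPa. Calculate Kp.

Kp = 0.000273 kPa^-2

Let X = conversion of V (basis 2 mol V); extent of reaction ξ = X.
At extent ξ: n_S = 1.23 − X; n_V = 2 − 2X; n_R = X.
Total moles n_T = 3.23 − 2X.
At X = 0.721: n_S = 0.509, n_V = 0.558, n_R = 0.721, n_T = 1.79.
p_i = (n_i/n_T)·P. Kp = p_R / (p_S p_V^2) = 0.000273 kPa^-2.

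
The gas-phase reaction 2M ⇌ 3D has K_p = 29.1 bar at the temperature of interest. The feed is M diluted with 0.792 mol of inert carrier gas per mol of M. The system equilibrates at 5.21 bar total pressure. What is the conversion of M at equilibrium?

Basis: 1 mol M initially; let X = conversion of M. Extent ξ = 0.5X.
Species balance: n_M = 1 − X; n_D = 1.5X; n_I = 0.792 (inert).
n_T = Σnᵢ = 1.79 + 0.5X.
With p_i = (n_i/n_T)P, K_p = p_D^3 / (p_M^2).
Equating to 29.1 bar and solving on 0 < X < 1: X = 0.693.

X = 0.693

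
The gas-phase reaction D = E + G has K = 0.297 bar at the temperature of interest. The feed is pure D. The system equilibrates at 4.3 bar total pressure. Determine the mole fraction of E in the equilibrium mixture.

y_E = 0.203

Basis: 1 mol D initially; let X = conversion of D. Extent ξ = X.
Mole table: n_D = 1 − X; n_E = X; n_G = X.
Total moles n_T = 1 + X.
Mole fractions y_i = n_i/n_T; K = p_E p_G / (p_D) with p_i = y_i·P.
This yields a degree-2 equation in X; solving on (0,1), X = 0.254.
Then n_E = 0.254, n_T = 1.25, so y_E = 0.203.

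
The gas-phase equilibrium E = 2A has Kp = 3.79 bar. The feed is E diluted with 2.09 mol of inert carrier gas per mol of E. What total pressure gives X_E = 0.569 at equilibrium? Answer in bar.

Let X = conversion of E (basis 1 mol E); extent of reaction ξ = X.
At extent ξ: n_E = 1 − X; n_A = 2X; n_I = 2.09 (inert).
n_T = Σnᵢ = 3.09 + X.
Kp = p_A^2 / (p_E) with p_i = (n_i/n_T)·P.
At X = 0.569: the mole-fraction product g(X) = Π y_i^ν_i = 0.8212. Since Kp = g(X)·P^{1}, P = (Kp/g)^(1/1) = (3.79/0.8212)^(1/1) = 4.62 bar.

P = 4.62 bar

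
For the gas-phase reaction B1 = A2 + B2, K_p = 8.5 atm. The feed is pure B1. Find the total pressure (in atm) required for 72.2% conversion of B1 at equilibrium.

P = 7.81 atm

Basis: 1 mol B1 initially; let X = conversion of B1. Extent ξ = X.
Mole table: n_B1 = 1 − X; n_A2 = X; n_B2 = X.
n_T = Σnᵢ = 1 + X.
K_p = p_A2 p_B2 / (p_B1) with p_i = (n_i/n_T)·P.
At X = 0.722: the mole-fraction product g(X) = Π y_i^ν_i = 1.089. Since K_p = g(X)·P^{1}, P = (K_p/g)^(1/1) = (8.5/1.089)^(1/1) = 7.81 atm.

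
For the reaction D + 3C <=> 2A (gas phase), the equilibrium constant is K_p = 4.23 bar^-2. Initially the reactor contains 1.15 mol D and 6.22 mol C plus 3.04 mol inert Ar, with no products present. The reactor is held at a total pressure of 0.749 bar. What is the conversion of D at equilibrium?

Basis: 1.15 mol D initially; let X = conversion of D. Extent ξ = 1.15X.
At extent ξ: n_D = 1.15 − 1.15X; n_C = 6.22 − 3.45X; n_A = 2.3X; n_I = 3.04 (inert).
Summing: n_T = 10.4 − 2.3X.
Mole fractions y_i = n_i/n_T; K_p = p_A^2 / (p_D p_C^3) with p_i = y_i·P.
Substituting and setting equal to 4.23 bar^-2 gives a polynomial in X; the root in (0,1) is X = 0.511.

X = 0.511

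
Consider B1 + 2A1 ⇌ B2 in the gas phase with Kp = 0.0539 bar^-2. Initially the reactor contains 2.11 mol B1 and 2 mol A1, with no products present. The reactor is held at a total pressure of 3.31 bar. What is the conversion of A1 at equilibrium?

Basis: 2 mol A1 initially; let X = conversion of A1. Extent ξ = X.
Moles: n_B1 = 2.11 − X; n_A1 = 2 − 2X; n_B2 = X.
Total moles n_T = 4.11 − 2X.
With p_i = (n_i/n_T)P, Kp = p_B2 / (p_B1 p_A1^2).
This yields a degree-3 equation in X; solving on (0,1), X = 0.207.

X = 0.207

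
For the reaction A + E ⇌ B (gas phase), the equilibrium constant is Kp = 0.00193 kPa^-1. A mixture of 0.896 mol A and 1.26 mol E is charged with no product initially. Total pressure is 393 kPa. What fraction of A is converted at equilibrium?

X = 0.286

Let X = conversion of A (basis 0.896 mol A); extent of reaction ξ = 0.896X.
Mole table: n_A = 0.896 − 0.896X; n_E = 1.26 − 0.896X; n_B = 0.896X.
Total moles n_T = 2.16 − 0.896X.
Mole fractions y_i = n_i/n_T; Kp = p_B / (p_A p_E) with p_i = y_i·P.
Setting this equal to 0.00193 kPa^-1 and taking the physical root (0 < X < 1) gives X = 0.286.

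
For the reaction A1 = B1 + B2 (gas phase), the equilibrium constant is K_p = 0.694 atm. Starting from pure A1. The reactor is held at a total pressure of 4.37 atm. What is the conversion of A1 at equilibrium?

Take 1 mol A1 as basis and let X be its fractional conversion, so ξ = X.
Mole table: n_A1 = 1 − X; n_B1 = X; n_B2 = X.
Total moles n_T = 1 + X.
y_i = n_i/n_T, p_i = y_i·P. K_p = p_B1 p_B2 / (p_A1).
Setting this equal to 0.694 atm and taking the physical root (0 < X < 1) gives X = 0.370.

X = 0.370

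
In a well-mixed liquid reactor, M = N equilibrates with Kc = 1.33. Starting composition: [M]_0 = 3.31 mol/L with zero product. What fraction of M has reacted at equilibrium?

Let X = conversion of M; extent ξ = 3.31·X mol/L.
Concentrations: [M] = 3.31 − 3.31X; [N] = 3.31X.
Kc = [N] / ([M]).
Equating to 1.33: the physical root is X = 0.571.

X = 0.571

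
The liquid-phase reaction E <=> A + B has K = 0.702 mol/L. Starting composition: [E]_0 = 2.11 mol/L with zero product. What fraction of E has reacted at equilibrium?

Let X = conversion of E; extent ξ = 2.11·X mol/L.
Concentrations: [E] = 2.11 − 2.11X; [A] = 2.11X; [B] = 2.11X.
K = [A] [B] / ([E]).
Equating to 0.702 mol/L: the physical root is X = 0.434.

X = 0.434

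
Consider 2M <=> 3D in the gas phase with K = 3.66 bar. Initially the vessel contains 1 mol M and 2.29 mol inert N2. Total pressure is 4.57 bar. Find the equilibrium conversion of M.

X = 0.553

Take 1 mol M as basis and let X be its fractional conversion, so ξ = 0.5X.
Moles: n_M = 1 − X; n_D = 1.5X; n_I = 2.29 (inert).
Total moles n_T = 3.29 + 0.5X.
y_i = n_i/n_T, p_i = y_i·P. K = p_D^3 / (p_M^2).
Substituting and setting equal to 3.66 bar gives a polynomial in X; the root in (0,1) is X = 0.553.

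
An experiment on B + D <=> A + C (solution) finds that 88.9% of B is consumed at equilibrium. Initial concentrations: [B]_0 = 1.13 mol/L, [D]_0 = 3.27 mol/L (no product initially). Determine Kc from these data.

Kc = 3.55

Let X = conversion of B.
Concentrations: [B] = 1.13 − 1.13X; [D] = 3.27 − 1.13X; [A] = 1.13X; [C] = 1.13X.
At X = 0.889: [B] = 0.125, [D] = 2.27, [A] = 1, [C] = 1.
Kc = [A] [C] / ([B] [D]) = 3.55.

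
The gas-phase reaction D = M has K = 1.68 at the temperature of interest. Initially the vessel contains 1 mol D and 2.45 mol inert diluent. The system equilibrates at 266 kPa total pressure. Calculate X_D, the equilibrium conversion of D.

X = 0.627

Take 1 mol D as basis and let X be its fractional conversion, so ξ = X.
At extent ξ: n_D = 1 − X; n_M = X; n_I = 2.45 (inert).
Total moles n_T = 3.45 (Δν = 0, constant).
Mole fractions y_i = n_i/n_T; K = p_M / (p_D) with p_i = y_i·P.
Equating to 1.68 and solving on 0 < X < 1: X = 0.627.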